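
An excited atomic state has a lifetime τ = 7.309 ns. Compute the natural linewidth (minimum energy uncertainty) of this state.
45.027 neV

Using the energy-time uncertainty principle:
ΔEΔt ≥ ℏ/2

The lifetime τ represents the time uncertainty Δt.
The natural linewidth (minimum energy uncertainty) is:

ΔE = ℏ/(2τ)
ΔE = (1.055e-34 J·s) / (2 × 7.309e-09 s)
ΔE = 7.214e-27 J = 45.027 neV

This natural linewidth limits the precision of spectroscopic measurements.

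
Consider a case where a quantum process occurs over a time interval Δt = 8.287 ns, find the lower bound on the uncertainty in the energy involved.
39.714 neV

Using the energy-time uncertainty principle:
ΔEΔt ≥ ℏ/2

The minimum uncertainty in energy is:
ΔE_min = ℏ/(2Δt)
ΔE_min = (1.055e-34 J·s) / (2 × 8.287e-09 s)
ΔE_min = 6.363e-27 J = 39.714 neV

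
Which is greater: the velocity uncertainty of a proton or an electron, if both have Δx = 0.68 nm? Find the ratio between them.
The electron has the larger minimum velocity uncertainty, by a ratio of 1836.2.

For both particles, Δp_min = ℏ/(2Δx) = 7.754e-26 kg·m/s (same for both).

The velocity uncertainty is Δv = Δp/m:
- proton: Δv = 7.754e-26 / 1.673e-27 = 4.636e+01 m/s = 46.360 m/s
- electron: Δv = 7.754e-26 / 9.109e-31 = 8.512e+04 m/s = 85.123 km/s

Ratio: 8.512e+04 / 4.636e+01 = 1836.2

The lighter particle has larger velocity uncertainty because Δv ∝ 1/m.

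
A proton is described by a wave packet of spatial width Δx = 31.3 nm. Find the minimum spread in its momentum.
1.685 × 10^-27 kg·m/s

For a wave packet, the spatial width Δx and momentum spread Δp are related by the uncertainty principle:
ΔxΔp ≥ ℏ/2

The minimum momentum spread is:
Δp_min = ℏ/(2Δx)
Δp_min = (1.055e-34 J·s) / (2 × 3.130e-08 m)
Δp_min = 1.685e-27 kg·m/s

A wave packet cannot have both a well-defined position and well-defined momentum.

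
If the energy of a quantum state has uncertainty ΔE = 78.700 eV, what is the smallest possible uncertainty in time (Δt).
4.182 as

Using the energy-time uncertainty principle:
ΔEΔt ≥ ℏ/2

The minimum uncertainty in time is:
Δt_min = ℏ/(2ΔE)
Δt_min = (1.055e-34 J·s) / (2 × 1.261e-17 J)
Δt_min = 4.182e-18 s = 4.182 as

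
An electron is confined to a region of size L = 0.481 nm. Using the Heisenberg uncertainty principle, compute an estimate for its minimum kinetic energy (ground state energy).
41.169 meV

Using the uncertainty principle to estimate ground state energy:

1. The position uncertainty is approximately the confinement size:
   Δx ≈ L = 4.810e-10 m

2. From ΔxΔp ≥ ℏ/2, the minimum momentum uncertainty is:
   Δp ≈ ℏ/(2L) = 1.096e-25 kg·m/s

3. The kinetic energy is approximately:
   KE ≈ (Δp)²/(2m) = (1.096e-25)²/(2 × 9.109e-31 kg)
   KE ≈ 6.596e-21 J = 41.169 meV

This is an order-of-magnitude estimate of the ground state energy.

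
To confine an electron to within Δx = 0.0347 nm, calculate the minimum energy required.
7.911 eV

Localizing a particle requires giving it sufficient momentum uncertainty:

1. From uncertainty principle: Δp ≥ ℏ/(2Δx)
   Δp_min = (1.055e-34 J·s) / (2 × 3.470e-11 m)
   Δp_min = 1.520e-24 kg·m/s

2. This momentum uncertainty corresponds to kinetic energy:
   KE ≈ (Δp)²/(2m) = (1.520e-24)²/(2 × 9.109e-31 kg)
   KE = 1.267e-18 J = 7.911 eV

Tighter localization requires more energy.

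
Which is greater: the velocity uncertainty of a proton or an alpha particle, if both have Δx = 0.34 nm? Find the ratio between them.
The proton has the larger minimum velocity uncertainty, by a ratio of 4.0.

For both particles, Δp_min = ℏ/(2Δx) = 1.551e-25 kg·m/s (same for both).

The velocity uncertainty is Δv = Δp/m:
- proton: Δv = 1.551e-25 / 1.673e-27 = 9.272e+01 m/s = 92.719 m/s
- alpha particle: Δv = 1.551e-25 / 6.645e-27 = 2.334e+01 m/s = 23.340 m/s

Ratio: 9.272e+01 / 2.334e+01 = 4.0

The lighter particle has larger velocity uncertainty because Δv ∝ 1/m.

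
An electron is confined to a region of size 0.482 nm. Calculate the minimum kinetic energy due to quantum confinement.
40.999 meV

Using the uncertainty principle:

1. Position uncertainty: Δx ≈ 4.820e-10 m
2. Minimum momentum uncertainty: Δp = ℏ/(2Δx) = 1.094e-25 kg·m/s
3. Minimum kinetic energy:
   KE = (Δp)²/(2m) = (1.094e-25)²/(2 × 9.109e-31 kg)
   KE = 6.569e-21 J = 40.999 meV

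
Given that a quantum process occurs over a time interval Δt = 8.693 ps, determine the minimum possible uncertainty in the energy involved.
37.859 μeV

Using the energy-time uncertainty principle:
ΔEΔt ≥ ℏ/2

The minimum uncertainty in energy is:
ΔE_min = ℏ/(2Δt)
ΔE_min = (1.055e-34 J·s) / (2 × 8.693e-12 s)
ΔE_min = 6.066e-24 J = 37.859 μeV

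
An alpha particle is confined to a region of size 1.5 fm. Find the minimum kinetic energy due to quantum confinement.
580.359 keV

Using the uncertainty principle:

1. Position uncertainty: Δx ≈ 1.500e-15 m
2. Minimum momentum uncertainty: Δp = ℏ/(2Δx) = 3.515e-20 kg·m/s
3. Minimum kinetic energy:
   KE = (Δp)²/(2m) = (3.515e-20)²/(2 × 6.645e-27 kg)
   KE = 9.298e-14 J = 580.359 keV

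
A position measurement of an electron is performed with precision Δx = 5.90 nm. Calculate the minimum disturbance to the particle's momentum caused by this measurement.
8.937 × 10^-27 kg·m/s

The uncertainty principle implies that measuring position disturbs momentum:
ΔxΔp ≥ ℏ/2

When we measure position with precision Δx, we necessarily introduce a momentum uncertainty:
Δp ≥ ℏ/(2Δx)
Δp_min = (1.055e-34 J·s) / (2 × 5.900e-09 m)
Δp_min = 8.937e-27 kg·m/s

The more precisely we measure position, the greater the momentum disturbance.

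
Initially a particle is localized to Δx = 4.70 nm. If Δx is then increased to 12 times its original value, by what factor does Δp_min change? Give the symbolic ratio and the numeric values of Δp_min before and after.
Original Δp_min = 1.122 × 10^-26 kg·m/s; new Δp'_min = 9.349 × 10^-28 kg·m/s; ratio Δp'_min/Δp_min = 1/12.

From the uncertainty principle ΔxΔp ≥ ℏ/2, the minimum momentum uncertainty is Δp_min = ℏ/(2Δx).

Original (Δx = 4.70 nm = 4.700e-09 m):
Δp_min = (1.055e-34 J·s)/(2 × 4.700e-09 m) = 1.122e-26 kg·m/s

When Δx → 12Δx:
Δp'_min = ℏ/(2 × 12Δx) = (1/12) × ℏ/(2Δx) = (1/12) × Δp_min
Δp'_min = 1/12 × 1.122e-26 kg·m/s = 9.349e-28 kg·m/s

Since Δp_min ∝ 1/Δx, when Δx is increased to 12 times its original value, Δp_min decreases to 1/12 of its original value.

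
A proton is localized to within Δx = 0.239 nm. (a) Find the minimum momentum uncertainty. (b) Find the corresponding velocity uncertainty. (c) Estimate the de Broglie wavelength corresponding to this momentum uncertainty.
(a) Δp_min = 2.206 × 10^-25 kg·m/s
(b) Δv_min = 131.902 m/s
(c) λ_dB = 3.003 nm

Step-by-step:

(a) From the uncertainty principle:
Δp_min = ℏ/(2Δx) = (1.055e-34 J·s)/(2 × 2.390e-10 m) = 2.206e-25 kg·m/s

(b) The velocity uncertainty:
Δv = Δp/m = (2.206e-25 kg·m/s)/(1.673e-27 kg) = 1.319e+02 m/s = 131.902 m/s

(c) The de Broglie wavelength for this momentum:
λ = h/p = (6.626e-34 J·s)/(2.206e-25 kg·m/s) = 3.003e-09 m = 3.003 nm

Note: The de Broglie wavelength is comparable to the localization size, as expected from wave-particle duality.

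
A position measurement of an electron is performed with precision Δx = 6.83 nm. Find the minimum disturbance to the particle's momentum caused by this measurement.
7.720 × 10^-27 kg·m/s

The uncertainty principle implies that measuring position disturbs momentum:
ΔxΔp ≥ ℏ/2

When we measure position with precision Δx, we necessarily introduce a momentum uncertainty:
Δp ≥ ℏ/(2Δx)
Δp_min = (1.055e-34 J·s) / (2 × 6.830e-09 m)
Δp_min = 7.720e-27 kg·m/s

The more precisely we measure position, the greater the momentum disturbance.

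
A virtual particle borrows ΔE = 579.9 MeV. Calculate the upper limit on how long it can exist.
5.675 × 10^-25 s

Using the energy-time uncertainty principle:
ΔEΔt ≥ ℏ/2

For a virtual particle borrowing energy ΔE, the maximum lifetime is:
Δt_max = ℏ/(2ΔE)

Converting energy:
ΔE = 579.9 MeV = 9.291e-11 J

Δt_max = (1.055e-34 J·s) / (2 × 9.291e-11 J)
Δt_max = 5.675e-25 s = 5.675 × 10^-25 s

Virtual particles with higher borrowed energy exist for shorter times.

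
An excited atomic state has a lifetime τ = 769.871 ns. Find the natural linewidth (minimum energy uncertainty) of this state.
427.482 peV

Using the energy-time uncertainty principle:
ΔEΔt ≥ ℏ/2

The lifetime τ represents the time uncertainty Δt.
The natural linewidth (minimum energy uncertainty) is:

ΔE = ℏ/(2τ)
ΔE = (1.055e-34 J·s) / (2 × 7.699e-07 s)
ΔE = 6.849e-29 J = 427.482 peV

This natural linewidth limits the precision of spectroscopic measurements.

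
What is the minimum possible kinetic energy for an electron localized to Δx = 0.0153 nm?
40.689 eV

Localizing a particle requires giving it sufficient momentum uncertainty:

1. From uncertainty principle: Δp ≥ ℏ/(2Δx)
   Δp_min = (1.055e-34 J·s) / (2 × 1.530e-11 m)
   Δp_min = 3.446e-24 kg·m/s

2. This momentum uncertainty corresponds to kinetic energy:
   KE ≈ (Δp)²/(2m) = (3.446e-24)²/(2 × 9.109e-31 kg)
   KE = 6.519e-18 J = 40.689 eV

Tighter localization requires more energy.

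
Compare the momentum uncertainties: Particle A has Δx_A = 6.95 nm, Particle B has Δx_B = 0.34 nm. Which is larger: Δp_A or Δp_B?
Particle B has the larger minimum momentum uncertainty, by a factor of 20.44.

For each particle, the minimum momentum uncertainty is Δp_min = ℏ/(2Δx):

Particle A: Δp_A = ℏ/(2×6.950e-09 m) = 7.587e-27 kg·m/s
Particle B: Δp_B = ℏ/(2×3.400e-10 m) = 1.551e-25 kg·m/s

Ratio: Δp_B/Δp_A = 20.44

Since Δp_min ∝ 1/Δx, the particle with smaller position uncertainty (B) has larger momentum uncertainty.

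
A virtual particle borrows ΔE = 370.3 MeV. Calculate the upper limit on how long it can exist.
8.888 × 10^-25 s

Using the energy-time uncertainty principle:
ΔEΔt ≥ ℏ/2

For a virtual particle borrowing energy ΔE, the maximum lifetime is:
Δt_max = ℏ/(2ΔE)

Converting energy:
ΔE = 370.3 MeV = 5.933e-11 J

Δt_max = (1.055e-34 J·s) / (2 × 5.933e-11 J)
Δt_max = 8.888e-25 s = 8.888 × 10^-25 s

Virtual particles with higher borrowed energy exist for shorter times.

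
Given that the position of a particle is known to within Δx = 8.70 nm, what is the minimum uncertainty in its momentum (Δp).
6.061 × 10^-27 kg·m/s

Using the Heisenberg uncertainty principle:
ΔxΔp ≥ ℏ/2

The minimum uncertainty in momentum is:
Δp_min = ℏ/(2Δx)
Δp_min = (1.055e-34 J·s) / (2 × 8.700e-09 m)
Δp_min = 6.061e-27 kg·m/s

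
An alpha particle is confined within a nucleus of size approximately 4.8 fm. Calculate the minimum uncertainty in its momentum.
1.099 × 10^-20 kg·m/s

Using the Heisenberg uncertainty principle:
ΔxΔp ≥ ℏ/2

With Δx ≈ L = 4.800e-15 m (the confinement size):
Δp_min = ℏ/(2Δx)
Δp_min = (1.055e-34 J·s) / (2 × 4.800e-15 m)
Δp_min = 1.099e-20 kg·m/s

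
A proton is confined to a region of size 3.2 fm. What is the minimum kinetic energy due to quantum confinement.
506.587 keV

Using the uncertainty principle:

1. Position uncertainty: Δx ≈ 3.200e-15 m
2. Minimum momentum uncertainty: Δp = ℏ/(2Δx) = 1.648e-20 kg·m/s
3. Minimum kinetic energy:
   KE = (Δp)²/(2m) = (1.648e-20)²/(2 × 1.673e-27 kg)
   KE = 8.116e-14 J = 506.587 keV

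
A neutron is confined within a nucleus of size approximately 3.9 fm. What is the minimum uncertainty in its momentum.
1.352 × 10^-20 kg·m/s

Using the Heisenberg uncertainty principle:
ΔxΔp ≥ ℏ/2

With Δx ≈ L = 3.900e-15 m (the confinement size):
Δp_min = ℏ/(2Δx)
Δp_min = (1.055e-34 J·s) / (2 × 3.900e-15 m)
Δp_min = 1.352e-20 kg·m/s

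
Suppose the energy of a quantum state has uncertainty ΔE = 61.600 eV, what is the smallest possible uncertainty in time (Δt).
5.343 as

Using the energy-time uncertainty principle:
ΔEΔt ≥ ℏ/2

The minimum uncertainty in time is:
Δt_min = ℏ/(2ΔE)
Δt_min = (1.055e-34 J·s) / (2 × 9.869e-18 J)
Δt_min = 5.343e-18 s = 5.343 as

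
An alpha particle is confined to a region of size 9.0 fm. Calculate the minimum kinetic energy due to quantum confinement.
16.121 keV

Using the uncertainty principle:

1. Position uncertainty: Δx ≈ 9.000e-15 m
2. Minimum momentum uncertainty: Δp = ℏ/(2Δx) = 5.859e-21 kg·m/s
3. Minimum kinetic energy:
   KE = (Δp)²/(2m) = (5.859e-21)²/(2 × 6.645e-27 kg)
   KE = 2.583e-15 J = 16.121 keV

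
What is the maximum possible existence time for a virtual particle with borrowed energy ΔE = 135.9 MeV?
2.422 ys

Using the energy-time uncertainty principle:
ΔEΔt ≥ ℏ/2

For a virtual particle borrowing energy ΔE, the maximum lifetime is:
Δt_max = ℏ/(2ΔE)

Converting energy:
ΔE = 135.9 MeV = 2.177e-11 J

Δt_max = (1.055e-34 J·s) / (2 × 2.177e-11 J)
Δt_max = 2.422e-24 s = 2.422 ys

Virtual particles with higher borrowed energy exist for shorter times.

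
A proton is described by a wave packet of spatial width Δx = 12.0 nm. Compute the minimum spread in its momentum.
4.394 × 10^-27 kg·m/s

For a wave packet, the spatial width Δx and momentum spread Δp are related by the uncertainty principle:
ΔxΔp ≥ ℏ/2

The minimum momentum spread is:
Δp_min = ℏ/(2Δx)
Δp_min = (1.055e-34 J·s) / (2 × 1.200e-08 m)
Δp_min = 4.394e-27 kg·m/s

A wave packet cannot have both a well-defined position and well-defined momentum.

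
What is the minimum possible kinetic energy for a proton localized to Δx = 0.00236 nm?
931.387 meV

Localizing a particle requires giving it sufficient momentum uncertainty:

1. From uncertainty principle: Δp ≥ ℏ/(2Δx)
   Δp_min = (1.055e-34 J·s) / (2 × 2.360e-12 m)
   Δp_min = 2.234e-23 kg·m/s

2. This momentum uncertainty corresponds to kinetic energy:
   KE ≈ (Δp)²/(2m) = (2.234e-23)²/(2 × 1.673e-27 kg)
   KE = 1.492e-19 J = 931.387 meV

Tighter localization requires more energy.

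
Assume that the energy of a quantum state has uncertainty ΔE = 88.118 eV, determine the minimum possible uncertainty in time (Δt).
3.735 as

Using the energy-time uncertainty principle:
ΔEΔt ≥ ℏ/2

The minimum uncertainty in time is:
Δt_min = ℏ/(2ΔE)
Δt_min = (1.055e-34 J·s) / (2 × 1.412e-17 J)
Δt_min = 3.735e-18 s = 3.735 as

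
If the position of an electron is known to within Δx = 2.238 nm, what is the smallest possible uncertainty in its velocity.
25.864 km/s

Using the Heisenberg uncertainty principle and Δp = mΔv:
ΔxΔp ≥ ℏ/2
Δx(mΔv) ≥ ℏ/2

The minimum uncertainty in velocity is:
Δv_min = ℏ/(2mΔx)
Δv_min = (1.055e-34 J·s) / (2 × 9.109e-31 kg × 2.238e-09 m)
Δv_min = 2.586e+04 m/s = 25.864 km/s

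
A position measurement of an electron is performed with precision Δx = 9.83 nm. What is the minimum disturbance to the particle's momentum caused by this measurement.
5.364 × 10^-27 kg·m/s

The uncertainty principle implies that measuring position disturbs momentum:
ΔxΔp ≥ ℏ/2

When we measure position with precision Δx, we necessarily introduce a momentum uncertainty:
Δp ≥ ℏ/(2Δx)
Δp_min = (1.055e-34 J·s) / (2 × 9.830e-09 m)
Δp_min = 5.364e-27 kg·m/s

The more precisely we measure position, the greater the momentum disturbance.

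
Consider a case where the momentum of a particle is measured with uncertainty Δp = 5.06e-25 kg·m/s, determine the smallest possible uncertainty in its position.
104.207 pm

Using the Heisenberg uncertainty principle:
ΔxΔp ≥ ℏ/2

The minimum uncertainty in position is:
Δx_min = ℏ/(2Δp)
Δx_min = (1.055e-34 J·s) / (2 × 5.060e-25 kg·m/s)
Δx_min = 1.042e-10 m = 104.207 pm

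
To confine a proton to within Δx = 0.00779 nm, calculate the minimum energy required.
85.483 meV

Localizing a particle requires giving it sufficient momentum uncertainty:

1. From uncertainty principle: Δp ≥ ℏ/(2Δx)
   Δp_min = (1.055e-34 J·s) / (2 × 7.790e-12 m)
   Δp_min = 6.769e-24 kg·m/s

2. This momentum uncertainty corresponds to kinetic energy:
   KE ≈ (Δp)²/(2m) = (6.769e-24)²/(2 × 1.673e-27 kg)
   KE = 1.370e-20 J = 85.483 meV

Tighter localization requires more energy.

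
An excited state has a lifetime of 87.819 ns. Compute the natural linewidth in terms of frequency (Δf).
906.153 kHz

Using the energy-time uncertainty principle and E = hf:
ΔEΔt ≥ ℏ/2
hΔf·Δt ≥ ℏ/2

The minimum frequency uncertainty is:
Δf = ℏ/(2hτ) = 1/(4πτ)
Δf = 1/(4π × 8.782e-08 s)
Δf = 9.062e+05 Hz = 906.153 kHz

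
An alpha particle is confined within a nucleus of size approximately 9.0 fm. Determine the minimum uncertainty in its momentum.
5.859 × 10^-21 kg·m/s

Using the Heisenberg uncertainty principle:
ΔxΔp ≥ ℏ/2

With Δx ≈ L = 9.000e-15 m (the confinement size):
Δp_min = ℏ/(2Δx)
Δp_min = (1.055e-34 J·s) / (2 × 9.000e-15 m)
Δp_min = 5.859e-21 kg·m/s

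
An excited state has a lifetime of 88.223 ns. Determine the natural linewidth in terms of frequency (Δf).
902.004 kHz

Using the energy-time uncertainty principle and E = hf:
ΔEΔt ≥ ℏ/2
hΔf·Δt ≥ ℏ/2

The minimum frequency uncertainty is:
Δf = ℏ/(2hτ) = 1/(4πτ)
Δf = 1/(4π × 8.822e-08 s)
Δf = 9.020e+05 Hz = 902.004 kHz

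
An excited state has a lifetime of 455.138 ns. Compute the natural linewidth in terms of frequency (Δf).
174.843 kHz

Using the energy-time uncertainty principle and E = hf:
ΔEΔt ≥ ℏ/2
hΔf·Δt ≥ ℏ/2

The minimum frequency uncertainty is:
Δf = ℏ/(2hτ) = 1/(4πτ)
Δf = 1/(4π × 4.551e-07 s)
Δf = 1.748e+05 Hz = 174.843 kHz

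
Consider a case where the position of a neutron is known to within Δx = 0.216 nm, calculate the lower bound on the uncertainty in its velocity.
145.746 m/s

Using the Heisenberg uncertainty principle and Δp = mΔv:
ΔxΔp ≥ ℏ/2
Δx(mΔv) ≥ ℏ/2

The minimum uncertainty in velocity is:
Δv_min = ℏ/(2mΔx)
Δv_min = (1.055e-34 J·s) / (2 × 1.675e-27 kg × 2.160e-10 m)
Δv_min = 1.457e+02 m/s = 145.746 m/s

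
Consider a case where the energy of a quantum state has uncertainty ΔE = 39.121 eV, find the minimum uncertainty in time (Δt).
8.413 as

Using the energy-time uncertainty principle:
ΔEΔt ≥ ℏ/2

The minimum uncertainty in time is:
Δt_min = ℏ/(2ΔE)
Δt_min = (1.055e-34 J·s) / (2 × 6.268e-18 J)
Δt_min = 8.413e-18 s = 8.413 as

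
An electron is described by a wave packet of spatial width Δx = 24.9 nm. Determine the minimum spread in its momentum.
2.118 × 10^-27 kg·m/s

For a wave packet, the spatial width Δx and momentum spread Δp are related by the uncertainty principle:
ΔxΔp ≥ ℏ/2

The minimum momentum spread is:
Δp_min = ℏ/(2Δx)
Δp_min = (1.055e-34 J·s) / (2 × 2.490e-08 m)
Δp_min = 2.118e-27 kg·m/s

A wave packet cannot have both a well-defined position and well-defined momentum.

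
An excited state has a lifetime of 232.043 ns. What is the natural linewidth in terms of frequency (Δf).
342.943 kHz

Using the energy-time uncertainty principle and E = hf:
ΔEΔt ≥ ℏ/2
hΔf·Δt ≥ ℏ/2

The minimum frequency uncertainty is:
Δf = ℏ/(2hτ) = 1/(4πτ)
Δf = 1/(4π × 2.320e-07 s)
Δf = 3.429e+05 Hz = 342.943 kHz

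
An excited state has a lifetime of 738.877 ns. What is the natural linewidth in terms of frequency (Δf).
107.701 kHz

Using the energy-time uncertainty principle and E = hf:
ΔEΔt ≥ ℏ/2
hΔf·Δt ≥ ℏ/2

The minimum frequency uncertainty is:
Δf = ℏ/(2hτ) = 1/(4πτ)
Δf = 1/(4π × 7.389e-07 s)
Δf = 1.077e+05 Hz = 107.701 kHz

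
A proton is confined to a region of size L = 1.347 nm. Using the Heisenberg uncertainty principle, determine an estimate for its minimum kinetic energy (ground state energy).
2.859 μeV

Using the uncertainty principle to estimate ground state energy:

1. The position uncertainty is approximately the confinement size:
   Δx ≈ L = 1.347e-09 m

2. From ΔxΔp ≥ ℏ/2, the minimum momentum uncertainty is:
   Δp ≈ ℏ/(2L) = 3.915e-26 kg·m/s

3. The kinetic energy is approximately:
   KE ≈ (Δp)²/(2m) = (3.915e-26)²/(2 × 1.673e-27 kg)
   KE ≈ 4.581e-25 J = 2.859 μeV

This is an order-of-magnitude estimate of the ground state energy.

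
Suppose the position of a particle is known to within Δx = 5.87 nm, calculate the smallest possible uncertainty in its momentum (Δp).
8.983 × 10^-27 kg·m/s

Using the Heisenberg uncertainty principle:
ΔxΔp ≥ ℏ/2

The minimum uncertainty in momentum is:
Δp_min = ℏ/(2Δx)
Δp_min = (1.055e-34 J·s) / (2 × 5.870e-09 m)
Δp_min = 8.983e-27 kg·m/s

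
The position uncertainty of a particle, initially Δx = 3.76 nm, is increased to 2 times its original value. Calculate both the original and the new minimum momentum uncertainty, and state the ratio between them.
Original Δp_min = 1.402 × 10^-26 kg·m/s; new Δp'_min = 7.012 × 10^-27 kg·m/s; ratio Δp'_min/Δp_min = 1/2.

From the uncertainty principle ΔxΔp ≥ ℏ/2, the minimum momentum uncertainty is Δp_min = ℏ/(2Δx).

Original (Δx = 3.76 nm = 3.760e-09 m):
Δp_min = (1.055e-34 J·s)/(2 × 3.760e-09 m) = 1.402e-26 kg·m/s

When Δx → 2Δx:
Δp'_min = ℏ/(2 × 2Δx) = (1/2) × ℏ/(2Δx) = (1/2) × Δp_min
Δp'_min = 1/2 × 1.402e-26 kg·m/s = 7.012e-27 kg·m/s

Since Δp_min ∝ 1/Δx, when Δx is increased to 2 times its original value, Δp_min decreases to 1/2 of its original value.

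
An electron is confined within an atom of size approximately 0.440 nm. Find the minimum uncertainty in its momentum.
1.198 × 10^-25 kg·m/s

Using the Heisenberg uncertainty principle:
ΔxΔp ≥ ℏ/2

With Δx ≈ L = 4.400e-10 m (the confinement size):
Δp_min = ℏ/(2Δx)
Δp_min = (1.055e-34 J·s) / (2 × 4.400e-10 m)
Δp_min = 1.198e-25 kg·m/s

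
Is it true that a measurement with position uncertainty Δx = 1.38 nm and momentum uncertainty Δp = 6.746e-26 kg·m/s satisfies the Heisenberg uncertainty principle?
Yes, it satisfies the uncertainty principle.

Calculate the product ΔxΔp:
ΔxΔp = (1.380e-09 m) × (6.746e-26 kg·m/s)
ΔxΔp = 9.309e-35 J·s

Compare to the minimum allowed value ℏ/2:
ℏ/2 = 5.273e-35 J·s

Since ΔxΔp = 9.309e-35 J·s ≥ 5.273e-35 J·s = ℏ/2,
the measurement satisfies the uncertainty principle.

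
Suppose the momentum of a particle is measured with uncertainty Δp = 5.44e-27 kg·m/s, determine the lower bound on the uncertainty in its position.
9.693 nm

Using the Heisenberg uncertainty principle:
ΔxΔp ≥ ℏ/2

The minimum uncertainty in position is:
Δx_min = ℏ/(2Δp)
Δx_min = (1.055e-34 J·s) / (2 × 5.440e-27 kg·m/s)
Δx_min = 9.693e-09 m = 9.693 nm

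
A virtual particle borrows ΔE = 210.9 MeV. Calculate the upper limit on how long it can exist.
1.560 ys

Using the energy-time uncertainty principle:
ΔEΔt ≥ ℏ/2

For a virtual particle borrowing energy ΔE, the maximum lifetime is:
Δt_max = ℏ/(2ΔE)

Converting energy:
ΔE = 210.9 MeV = 3.379e-11 J

Δt_max = (1.055e-34 J·s) / (2 × 3.379e-11 J)
Δt_max = 1.560e-24 s = 1.560 ys

Virtual particles with higher borrowed energy exist for shorter times.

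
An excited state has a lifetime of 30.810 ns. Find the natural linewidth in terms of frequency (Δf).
2.583 MHz

Using the energy-time uncertainty principle and E = hf:
ΔEΔt ≥ ℏ/2
hΔf·Δt ≥ ℏ/2

The minimum frequency uncertainty is:
Δf = ℏ/(2hτ) = 1/(4πτ)
Δf = 1/(4π × 3.081e-08 s)
Δf = 2.583e+06 Hz = 2.583 MHz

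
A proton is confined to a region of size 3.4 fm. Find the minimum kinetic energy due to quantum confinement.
448.742 keV

Using the uncertainty principle:

1. Position uncertainty: Δx ≈ 3.400e-15 m
2. Minimum momentum uncertainty: Δp = ℏ/(2Δx) = 1.551e-20 kg·m/s
3. Minimum kinetic energy:
   KE = (Δp)²/(2m) = (1.551e-20)²/(2 × 1.673e-27 kg)
   KE = 7.190e-14 J = 448.742 keV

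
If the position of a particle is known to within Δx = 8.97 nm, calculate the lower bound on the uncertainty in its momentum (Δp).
5.878 × 10^-27 kg·m/s

Using the Heisenberg uncertainty principle:
ΔxΔp ≥ ℏ/2

The minimum uncertainty in momentum is:
Δp_min = ℏ/(2Δx)
Δp_min = (1.055e-34 J·s) / (2 × 8.970e-09 m)
Δp_min = 5.878e-27 kg·m/s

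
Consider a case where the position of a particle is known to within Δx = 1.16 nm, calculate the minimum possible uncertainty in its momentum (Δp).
4.546 × 10^-26 kg·m/s

Using the Heisenberg uncertainty principle:
ΔxΔp ≥ ℏ/2

The minimum uncertainty in momentum is:
Δp_min = ℏ/(2Δx)
Δp_min = (1.055e-34 J·s) / (2 × 1.160e-09 m)
Δp_min = 4.546e-26 kg·m/s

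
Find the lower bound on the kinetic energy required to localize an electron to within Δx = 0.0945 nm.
1.067 eV

Localizing a particle requires giving it sufficient momentum uncertainty:

1. From uncertainty principle: Δp ≥ ℏ/(2Δx)
   Δp_min = (1.055e-34 J·s) / (2 × 9.450e-11 m)
   Δp_min = 5.580e-25 kg·m/s

2. This momentum uncertainty corresponds to kinetic energy:
   KE ≈ (Δp)²/(2m) = (5.580e-25)²/(2 × 9.109e-31 kg)
   KE = 1.709e-19 J = 1.067 eV

Tighter localization requires more energy.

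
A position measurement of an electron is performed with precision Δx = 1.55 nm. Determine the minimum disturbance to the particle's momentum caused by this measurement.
3.402 × 10^-26 kg·m/s

The uncertainty principle implies that measuring position disturbs momentum:
ΔxΔp ≥ ℏ/2

When we measure position with precision Δx, we necessarily introduce a momentum uncertainty:
Δp ≥ ℏ/(2Δx)
Δp_min = (1.055e-34 J·s) / (2 × 1.550e-09 m)
Δp_min = 3.402e-26 kg·m/s

The more precisely we measure position, the greater the momentum disturbance.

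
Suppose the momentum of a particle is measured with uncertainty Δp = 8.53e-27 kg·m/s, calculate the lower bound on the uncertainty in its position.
6.182 nm

Using the Heisenberg uncertainty principle:
ΔxΔp ≥ ℏ/2

The minimum uncertainty in position is:
Δx_min = ℏ/(2Δp)
Δx_min = (1.055e-34 J·s) / (2 × 8.530e-27 kg·m/s)
Δx_min = 6.182e-09 m = 6.182 nm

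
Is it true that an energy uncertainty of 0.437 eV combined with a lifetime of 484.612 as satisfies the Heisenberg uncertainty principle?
No, it violates the uncertainty relation.

Calculate the product ΔEΔt:
ΔE = 0.437 eV = 7.002e-20 J
ΔEΔt = (7.002e-20 J) × (4.846e-16 s)
ΔEΔt = 3.393e-35 J·s

Compare to the minimum allowed value ℏ/2:
ℏ/2 = 5.273e-35 J·s

Since ΔEΔt = 3.393e-35 J·s < 5.273e-35 J·s = ℏ/2,
this violates the uncertainty relation.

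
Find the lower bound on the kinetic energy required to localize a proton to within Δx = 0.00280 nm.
661.665 meV

Localizing a particle requires giving it sufficient momentum uncertainty:

1. From uncertainty principle: Δp ≥ ℏ/(2Δx)
   Δp_min = (1.055e-34 J·s) / (2 × 2.800e-12 m)
   Δp_min = 1.883e-23 kg·m/s

2. This momentum uncertainty corresponds to kinetic energy:
   KE ≈ (Δp)²/(2m) = (1.883e-23)²/(2 × 1.673e-27 kg)
   KE = 1.060e-19 J = 661.665 meV

Tighter localization requires more energy.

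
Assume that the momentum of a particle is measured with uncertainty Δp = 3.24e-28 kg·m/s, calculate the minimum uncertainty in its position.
162.743 nm

Using the Heisenberg uncertainty principle:
ΔxΔp ≥ ℏ/2

The minimum uncertainty in position is:
Δx_min = ℏ/(2Δp)
Δx_min = (1.055e-34 J·s) / (2 × 3.240e-28 kg·m/s)
Δx_min = 1.627e-07 m = 162.743 nm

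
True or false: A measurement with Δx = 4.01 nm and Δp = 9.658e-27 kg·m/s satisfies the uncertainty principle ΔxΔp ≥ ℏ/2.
No, it violates the uncertainty principle (impossible measurement).

Calculate the product ΔxΔp:
ΔxΔp = (4.010e-09 m) × (9.658e-27 kg·m/s)
ΔxΔp = 3.873e-35 J·s

Compare to the minimum allowed value ℏ/2:
ℏ/2 = 5.273e-35 J·s

Since ΔxΔp = 3.873e-35 J·s < 5.273e-35 J·s = ℏ/2,
the measurement violates the uncertainty principle.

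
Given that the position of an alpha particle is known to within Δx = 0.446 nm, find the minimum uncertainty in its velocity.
17.793 m/s

Using the Heisenberg uncertainty principle and Δp = mΔv:
ΔxΔp ≥ ℏ/2
Δx(mΔv) ≥ ℏ/2

The minimum uncertainty in velocity is:
Δv_min = ℏ/(2mΔx)
Δv_min = (1.055e-34 J·s) / (2 × 6.645e-27 kg × 4.460e-10 m)
Δv_min = 1.779e+01 m/s = 17.793 m/s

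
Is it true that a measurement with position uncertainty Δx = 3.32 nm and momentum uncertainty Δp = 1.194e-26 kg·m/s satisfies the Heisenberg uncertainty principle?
No, it violates the uncertainty principle (impossible measurement).

Calculate the product ΔxΔp:
ΔxΔp = (3.320e-09 m) × (1.194e-26 kg·m/s)
ΔxΔp = 3.964e-35 J·s

Compare to the minimum allowed value ℏ/2:
ℏ/2 = 5.273e-35 J·s

Since ΔxΔp = 3.964e-35 J·s < 5.273e-35 J·s = ℏ/2,
the measurement violates the uncertainty principle.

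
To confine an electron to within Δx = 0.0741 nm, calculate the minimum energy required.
1.735 eV

Localizing a particle requires giving it sufficient momentum uncertainty:

1. From uncertainty principle: Δp ≥ ℏ/(2Δx)
   Δp_min = (1.055e-34 J·s) / (2 × 7.410e-11 m)
   Δp_min = 7.116e-25 kg·m/s

2. This momentum uncertainty corresponds to kinetic energy:
   KE ≈ (Δp)²/(2m) = (7.116e-25)²/(2 × 9.109e-31 kg)
   KE = 2.779e-19 J = 1.735 eV

Tighter localization requires more energy.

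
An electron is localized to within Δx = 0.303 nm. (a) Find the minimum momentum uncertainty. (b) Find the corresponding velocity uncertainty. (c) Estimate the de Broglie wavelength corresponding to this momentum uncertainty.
(a) Δp_min = 1.740 × 10^-25 kg·m/s
(b) Δv_min = 191.036 km/s
(c) λ_dB = 3.808 nm

Step-by-step:

(a) From the uncertainty principle:
Δp_min = ℏ/(2Δx) = (1.055e-34 J·s)/(2 × 3.030e-10 m) = 1.740e-25 kg·m/s

(b) The velocity uncertainty:
Δv = Δp/m = (1.740e-25 kg·m/s)/(9.109e-31 kg) = 1.910e+05 m/s = 191.036 km/s

(c) The de Broglie wavelength for this momentum:
λ = h/p = (6.626e-34 J·s)/(1.740e-25 kg·m/s) = 3.808e-09 m = 3.808 nm

Note: The de Broglie wavelength is comparable to the localization size, as expected from wave-particle duality.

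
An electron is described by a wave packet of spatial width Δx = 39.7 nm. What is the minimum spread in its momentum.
1.328 × 10^-27 kg·m/s

For a wave packet, the spatial width Δx and momentum spread Δp are related by the uncertainty principle:
ΔxΔp ≥ ℏ/2

The minimum momentum spread is:
Δp_min = ℏ/(2Δx)
Δp_min = (1.055e-34 J·s) / (2 × 3.970e-08 m)
Δp_min = 1.328e-27 kg·m/s

A wave packet cannot have both a well-defined position and well-defined momentum.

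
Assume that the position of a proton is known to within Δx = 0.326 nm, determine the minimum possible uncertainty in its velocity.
96.701 m/s

Using the Heisenberg uncertainty principle and Δp = mΔv:
ΔxΔp ≥ ℏ/2
Δx(mΔv) ≥ ℏ/2

The minimum uncertainty in velocity is:
Δv_min = ℏ/(2mΔx)
Δv_min = (1.055e-34 J·s) / (2 × 1.673e-27 kg × 3.260e-10 m)
Δv_min = 9.670e+01 m/s = 96.701 m/s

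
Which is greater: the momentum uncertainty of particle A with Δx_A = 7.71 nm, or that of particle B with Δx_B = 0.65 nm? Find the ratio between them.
Particle B has the larger minimum momentum uncertainty, by a factor of 11.86.

For each particle, the minimum momentum uncertainty is Δp_min = ℏ/(2Δx):

Particle A: Δp_A = ℏ/(2×7.710e-09 m) = 6.839e-27 kg·m/s
Particle B: Δp_B = ℏ/(2×6.500e-10 m) = 8.112e-26 kg·m/s

Ratio: Δp_B/Δp_A = 11.86

Since Δp_min ∝ 1/Δx, the particle with smaller position uncertainty (B) has larger momentum uncertainty.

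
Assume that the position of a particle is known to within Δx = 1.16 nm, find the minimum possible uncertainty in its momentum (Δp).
4.546 × 10^-26 kg·m/s

Using the Heisenberg uncertainty principle:
ΔxΔp ≥ ℏ/2

The minimum uncertainty in momentum is:
Δp_min = ℏ/(2Δx)
Δp_min = (1.055e-34 J·s) / (2 × 1.160e-09 m)
Δp_min = 4.546e-26 kg·m/s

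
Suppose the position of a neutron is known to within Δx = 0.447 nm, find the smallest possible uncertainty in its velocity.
70.428 m/s

Using the Heisenberg uncertainty principle and Δp = mΔv:
ΔxΔp ≥ ℏ/2
Δx(mΔv) ≥ ℏ/2

The minimum uncertainty in velocity is:
Δv_min = ℏ/(2mΔx)
Δv_min = (1.055e-34 J·s) / (2 × 1.675e-27 kg × 4.470e-10 m)
Δv_min = 7.043e+01 m/s = 70.428 m/s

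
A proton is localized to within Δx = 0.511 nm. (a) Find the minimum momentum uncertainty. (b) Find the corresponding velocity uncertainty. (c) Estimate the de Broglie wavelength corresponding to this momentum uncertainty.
(a) Δp_min = 1.032 × 10^-25 kg·m/s
(b) Δv_min = 61.692 m/s
(c) λ_dB = 6.421 nm

Step-by-step:

(a) From the uncertainty principle:
Δp_min = ℏ/(2Δx) = (1.055e-34 J·s)/(2 × 5.110e-10 m) = 1.032e-25 kg·m/s

(b) The velocity uncertainty:
Δv = Δp/m = (1.032e-25 kg·m/s)/(1.673e-27 kg) = 6.169e+01 m/s = 61.692 m/s

(c) The de Broglie wavelength for this momentum:
λ = h/p = (6.626e-34 J·s)/(1.032e-25 kg·m/s) = 6.421e-09 m = 6.421 nm

Note: The de Broglie wavelength is comparable to the localization size, as expected from wave-particle duality.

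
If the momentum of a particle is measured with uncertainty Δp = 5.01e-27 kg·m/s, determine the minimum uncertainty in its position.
10.525 nm

Using the Heisenberg uncertainty principle:
ΔxΔp ≥ ℏ/2

The minimum uncertainty in position is:
Δx_min = ℏ/(2Δp)
Δx_min = (1.055e-34 J·s) / (2 × 5.010e-27 kg·m/s)
Δx_min = 1.052e-08 m = 10.525 nm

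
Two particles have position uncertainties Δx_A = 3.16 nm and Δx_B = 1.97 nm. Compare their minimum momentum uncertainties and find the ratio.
Particle B has the larger minimum momentum uncertainty, by a factor of 1.60.

For each particle, the minimum momentum uncertainty is Δp_min = ℏ/(2Δx):

Particle A: Δp_A = ℏ/(2×3.160e-09 m) = 1.669e-26 kg·m/s
Particle B: Δp_B = ℏ/(2×1.970e-09 m) = 2.677e-26 kg·m/s

Ratio: Δp_B/Δp_A = 1.60

Since Δp_min ∝ 1/Δx, the particle with smaller position uncertainty (B) has larger momentum uncertainty.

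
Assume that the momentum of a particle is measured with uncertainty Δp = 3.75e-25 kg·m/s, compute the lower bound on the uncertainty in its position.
140.610 pm

Using the Heisenberg uncertainty principle:
ΔxΔp ≥ ℏ/2

The minimum uncertainty in position is:
Δx_min = ℏ/(2Δp)
Δx_min = (1.055e-34 J·s) / (2 × 3.750e-25 kg·m/s)
Δx_min = 1.406e-10 m = 140.610 pm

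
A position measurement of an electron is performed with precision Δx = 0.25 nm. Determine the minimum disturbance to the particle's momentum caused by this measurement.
2.109 × 10^-25 kg·m/s

The uncertainty principle implies that measuring position disturbs momentum:
ΔxΔp ≥ ℏ/2

When we measure position with precision Δx, we necessarily introduce a momentum uncertainty:
Δp ≥ ℏ/(2Δx)
Δp_min = (1.055e-34 J·s) / (2 × 2.500e-10 m)
Δp_min = 2.109e-25 kg·m/s

The more precisely we measure position, the greater the momentum disturbance.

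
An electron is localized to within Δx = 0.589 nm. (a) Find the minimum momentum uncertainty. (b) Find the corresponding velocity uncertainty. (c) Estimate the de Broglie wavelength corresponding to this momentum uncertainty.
(a) Δp_min = 8.952 × 10^-26 kg·m/s
(b) Δv_min = 98.275 km/s
(c) λ_dB = 7.402 nm

Step-by-step:

(a) From the uncertainty principle:
Δp_min = ℏ/(2Δx) = (1.055e-34 J·s)/(2 × 5.890e-10 m) = 8.952e-26 kg·m/s

(b) The velocity uncertainty:
Δv = Δp/m = (8.952e-26 kg·m/s)/(9.109e-31 kg) = 9.827e+04 m/s = 98.275 km/s

(c) The de Broglie wavelength for this momentum:
λ = h/p = (6.626e-34 J·s)/(8.952e-26 kg·m/s) = 7.402e-09 m = 7.402 nm

Note: The de Broglie wavelength is comparable to the localization size, as expected from wave-particle duality.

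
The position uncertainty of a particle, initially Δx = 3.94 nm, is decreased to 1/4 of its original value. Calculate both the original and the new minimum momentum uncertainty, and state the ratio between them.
Original Δp_min = 1.338 × 10^-26 kg·m/s; new Δp'_min = 5.353 × 10^-26 kg·m/s; ratio Δp'_min/Δp_min = 4.

From the uncertainty principle ΔxΔp ≥ ℏ/2, the minimum momentum uncertainty is Δp_min = ℏ/(2Δx).

Original (Δx = 3.94 nm = 3.940e-09 m):
Δp_min = (1.055e-34 J·s)/(2 × 3.940e-09 m) = 1.338e-26 kg·m/s

When Δx → (1/4)Δx:
Δp'_min = ℏ/(2 × (1/4)Δx) = 4 × ℏ/(2Δx) = 4 × Δp_min
Δp'_min = 4 × 1.338e-26 kg·m/s = 5.353e-26 kg·m/s

Since Δp_min ∝ 1/Δx, when Δx is decreased to 1/4 of its original value, Δp_min increases to 4 times its original value.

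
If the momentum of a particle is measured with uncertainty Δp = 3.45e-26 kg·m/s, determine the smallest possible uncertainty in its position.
1.528 nm

Using the Heisenberg uncertainty principle:
ΔxΔp ≥ ℏ/2

The minimum uncertainty in position is:
Δx_min = ℏ/(2Δp)
Δx_min = (1.055e-34 J·s) / (2 × 3.450e-26 kg·m/s)
Δx_min = 1.528e-09 m = 1.528 nm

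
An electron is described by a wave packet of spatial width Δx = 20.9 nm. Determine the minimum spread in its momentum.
2.523 × 10^-27 kg·m/s

For a wave packet, the spatial width Δx and momentum spread Δp are related by the uncertainty principle:
ΔxΔp ≥ ℏ/2

The minimum momentum spread is:
Δp_min = ℏ/(2Δx)
Δp_min = (1.055e-34 J·s) / (2 × 2.090e-08 m)
Δp_min = 2.523e-27 kg·m/s

A wave packet cannot have both a well-defined position and well-defined momentum.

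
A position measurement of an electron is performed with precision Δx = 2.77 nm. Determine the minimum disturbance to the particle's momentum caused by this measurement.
1.904 × 10^-26 kg·m/s

The uncertainty principle implies that measuring position disturbs momentum:
ΔxΔp ≥ ℏ/2

When we measure position with precision Δx, we necessarily introduce a momentum uncertainty:
Δp ≥ ℏ/(2Δx)
Δp_min = (1.055e-34 J·s) / (2 × 2.770e-09 m)
Δp_min = 1.904e-26 kg·m/s

The more precisely we measure position, the greater the momentum disturbance.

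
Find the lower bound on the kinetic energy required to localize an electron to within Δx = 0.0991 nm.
969.875 meV

Localizing a particle requires giving it sufficient momentum uncertainty:

1. From uncertainty principle: Δp ≥ ℏ/(2Δx)
   Δp_min = (1.055e-34 J·s) / (2 × 9.910e-11 m)
   Δp_min = 5.321e-25 kg·m/s

2. This momentum uncertainty corresponds to kinetic energy:
   KE ≈ (Δp)²/(2m) = (5.321e-25)²/(2 × 9.109e-31 kg)
   KE = 1.554e-19 J = 969.875 meV

Tighter localization requires more energy.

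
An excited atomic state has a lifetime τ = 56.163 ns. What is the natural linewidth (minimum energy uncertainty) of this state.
5.860 neV

Using the energy-time uncertainty principle:
ΔEΔt ≥ ℏ/2

The lifetime τ represents the time uncertainty Δt.
The natural linewidth (minimum energy uncertainty) is:

ΔE = ℏ/(2τ)
ΔE = (1.055e-34 J·s) / (2 × 5.616e-08 s)
ΔE = 9.388e-28 J = 5.860 neV

This natural linewidth limits the precision of spectroscopic measurements.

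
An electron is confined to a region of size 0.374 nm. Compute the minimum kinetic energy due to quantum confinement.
68.096 meV

Using the uncertainty principle:

1. Position uncertainty: Δx ≈ 3.740e-10 m
2. Minimum momentum uncertainty: Δp = ℏ/(2Δx) = 1.410e-25 kg·m/s
3. Minimum kinetic energy:
   KE = (Δp)²/(2m) = (1.410e-25)²/(2 × 9.109e-31 kg)
   KE = 1.091e-20 J = 68.096 meV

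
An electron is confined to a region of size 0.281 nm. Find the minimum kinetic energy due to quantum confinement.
120.629 meV

Using the uncertainty principle:

1. Position uncertainty: Δx ≈ 2.810e-10 m
2. Minimum momentum uncertainty: Δp = ℏ/(2Δx) = 1.876e-25 kg·m/s
3. Minimum kinetic energy:
   KE = (Δp)²/(2m) = (1.876e-25)²/(2 × 9.109e-31 kg)
   KE = 1.933e-20 J = 120.629 meV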